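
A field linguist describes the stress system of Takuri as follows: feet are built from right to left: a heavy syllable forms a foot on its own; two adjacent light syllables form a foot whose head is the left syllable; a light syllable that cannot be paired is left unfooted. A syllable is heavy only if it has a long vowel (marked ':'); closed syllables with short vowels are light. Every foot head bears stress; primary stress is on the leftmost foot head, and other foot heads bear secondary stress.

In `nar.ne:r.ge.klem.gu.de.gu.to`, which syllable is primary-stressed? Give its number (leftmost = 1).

Weights: 1 nar L, 2 ne:r H, 3 ge L, 4 klem L, 5 gu L, 6 de L, 7 gu L, 8 to L.
Parse right to left (heavy = foot alone; LL = one foot; stranded L unfooted): nar (ˈne:r) (ˈge.klem) (ˈgu.de) (ˈgu.to).
Foot heads: 2, 3, 5, 7.
Primary stress on the leftmost head = syllable 2.
Primary stress: syllable 2 → nar.ˈne:r.ge.klem.gu.de.gu.to.

2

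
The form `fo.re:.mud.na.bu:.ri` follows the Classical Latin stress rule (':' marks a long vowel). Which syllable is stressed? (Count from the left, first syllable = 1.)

Classical Latin: stress the penult if heavy (long vowel or closed), else the antepenult.
Weights: 4 na L, 5 bu: H, 6 ri L.
The penult (syllable 5, bu:) is heavy, so it takes stress.
Stress on syllable 5: fo.re:.mud.na.ˈbu:.ri.

5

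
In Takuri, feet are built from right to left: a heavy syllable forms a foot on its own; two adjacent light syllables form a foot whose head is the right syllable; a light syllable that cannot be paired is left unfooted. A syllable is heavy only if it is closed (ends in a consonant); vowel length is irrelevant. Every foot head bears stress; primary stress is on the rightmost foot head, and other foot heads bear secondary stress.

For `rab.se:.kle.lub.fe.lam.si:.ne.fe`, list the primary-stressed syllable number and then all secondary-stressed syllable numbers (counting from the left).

Weights: 1 rab H, 2 se: L, 3 kle L, 4 lub H, 5 fe L, 6 lam H, 7 si: L, 8 ne L, 9 fe L.
Parse right to left (heavy = foot alone; LL = one foot; stranded L unfooted): (ˈrab) (se:.ˈkle) (ˈlub) fe (ˈlam) si: (ne.ˈfe).
Foot heads: 1, 3, 4, 6, 9.
Primary stress on the rightmost head = syllable 9.
Secondary stress on 1, 3, 4, 6: ˌrab.se:.ˌkle.ˌlub.fe.ˌlam.si:.ne.ˈfe.

primary 9, secondary 1, 3, 4, 6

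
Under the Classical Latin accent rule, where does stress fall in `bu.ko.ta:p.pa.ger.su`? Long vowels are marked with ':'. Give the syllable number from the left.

5

Classical Latin: stress the penult if heavy (long vowel or closed), else the antepenult.
Weights: 4 pa L, 5 ger H, 6 su L.
The penult (syllable 5, ger) is heavy, so it takes stress.
Stress on syllable 5: bu.ko.ta:p.pa.ˈger.su.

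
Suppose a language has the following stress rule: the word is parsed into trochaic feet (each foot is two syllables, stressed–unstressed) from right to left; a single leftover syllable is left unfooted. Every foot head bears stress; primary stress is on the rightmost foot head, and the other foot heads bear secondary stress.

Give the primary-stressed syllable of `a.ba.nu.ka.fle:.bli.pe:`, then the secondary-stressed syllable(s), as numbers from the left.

Parse right to left into trochaic (ˈσσ) feet: a (ˈba.nu) (ˈka.fle:) (ˈbli.pe:). Syllable 1 is left unfooted.
Foot heads (stressed positions): 2, 4, 6.
End Rule Rightmost: primary stress on the rightmost head = syllable 6.
Secondary stress on 2, 4: a.ˌba.nu.ˌka.fle:.ˈbli.pe:.

primary 6, secondary 2, 4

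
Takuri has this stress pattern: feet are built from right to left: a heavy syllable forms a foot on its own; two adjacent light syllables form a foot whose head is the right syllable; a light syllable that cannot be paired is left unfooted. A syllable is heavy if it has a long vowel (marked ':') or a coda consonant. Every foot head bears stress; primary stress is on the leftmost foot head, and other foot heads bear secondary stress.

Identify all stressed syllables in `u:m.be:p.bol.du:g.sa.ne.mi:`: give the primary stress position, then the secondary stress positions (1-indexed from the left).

Weights: 1 u:m H, 2 be:p H, 3 bol H, 4 du:g H, 5 sa L, 6 ne L, 7 mi: H.
Parse right to left (heavy = foot alone; LL = one foot; stranded L unfooted): (ˈu:m) (ˈbe:p) (ˈbol) (ˈdu:g) (sa.ˈne) (ˈmi:).
Foot heads: 1, 2, 3, 4, 6, 7.
Primary stress on the leftmost head = syllable 1.
Secondary stress on 2, 3, 4, 6, 7: ˈu:m.ˌbe:p.ˌbol.ˌdu:g.sa.ˌne.ˌmi:.

primary 1, secondary 2, 3, 4, 6, 7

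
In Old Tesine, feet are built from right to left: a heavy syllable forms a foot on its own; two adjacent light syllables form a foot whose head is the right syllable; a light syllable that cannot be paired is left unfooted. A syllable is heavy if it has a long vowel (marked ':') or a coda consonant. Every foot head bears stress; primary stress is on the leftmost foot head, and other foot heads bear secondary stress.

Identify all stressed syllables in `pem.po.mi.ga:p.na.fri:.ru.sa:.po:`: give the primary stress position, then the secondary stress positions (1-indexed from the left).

primary 1, secondary 3, 4, 6, 8, 9

Weights: 1 pem H, 2 po L, 3 mi L, 4 ga:p H, 5 na L, 6 fri: H, 7 ru L, 8 sa: H, 9 po: H.
Parse right to left (heavy = foot alone; LL = one foot; stranded L unfooted): (ˈpem) (po.ˈmi) (ˈga:p) na (ˈfri:) ru (ˈsa:) (ˈpo:).
Foot heads: 1, 3, 4, 6, 8, 9.
Primary stress on the leftmost head = syllable 1.
Secondary stress on 3, 4, 6, 8, 9: ˈpem.po.ˌmi.ˌga:p.na.ˌfri:.ru.ˌsa:.ˌpo:.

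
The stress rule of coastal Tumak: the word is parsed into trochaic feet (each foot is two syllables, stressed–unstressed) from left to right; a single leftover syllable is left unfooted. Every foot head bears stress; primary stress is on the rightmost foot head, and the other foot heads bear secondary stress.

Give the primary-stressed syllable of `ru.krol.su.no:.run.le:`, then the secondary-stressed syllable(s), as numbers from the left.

Parse left to right into trochaic (ˈσσ) feet: (ˈru.krol) (ˈsu.no:) (ˈrun.le:).
Foot heads (stressed positions): 1, 3, 5.
End Rule Rightmost: primary stress on the rightmost head = syllable 5.
Secondary stress on 1, 3: ˌru.krol.ˌsu.no:.ˈrun.le:.

primary 5, secondary 1, 3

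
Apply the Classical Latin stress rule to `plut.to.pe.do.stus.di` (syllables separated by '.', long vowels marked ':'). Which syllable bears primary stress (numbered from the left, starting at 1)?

Classical Latin: stress the penult if heavy (long vowel or closed), else the antepenult.
Weights: 4 do L, 5 stus H, 6 di L.
The penult (syllable 5, stus) is heavy, so it takes stress.
Stress on syllable 5: plut.to.pe.do.ˈstus.di.

5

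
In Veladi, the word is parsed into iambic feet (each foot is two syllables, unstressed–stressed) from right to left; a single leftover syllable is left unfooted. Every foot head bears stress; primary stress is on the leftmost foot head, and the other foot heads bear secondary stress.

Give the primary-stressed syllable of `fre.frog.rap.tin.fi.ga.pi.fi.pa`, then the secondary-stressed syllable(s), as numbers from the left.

Parse right to left into iambic (σˈσ) feet: fre (frog.ˈrap) (tin.ˈfi) (ga.ˈpi) (fi.ˈpa). Syllable 1 is left unfooted.
Foot heads (stressed positions): 3, 5, 7, 9.
End Rule Leftmost: primary stress on the leftmost head = syllable 3.
Secondary stress on 5, 7, 9: fre.frog.ˈrap.tin.ˌfi.ga.ˌpi.fi.ˌpa.

primary 3, secondary 5, 7, 9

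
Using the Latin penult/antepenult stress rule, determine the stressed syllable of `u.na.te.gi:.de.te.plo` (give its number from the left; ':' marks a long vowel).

Classical Latin: stress the penult if heavy (long vowel or closed), else the antepenult.
Weights: 5 de L, 6 te L, 7 plo L.
The penult (syllable 6, te) is light, so stress falls on the antepenult (syllable 5, de).
Stress on syllable 5: u.na.te.gi:.ˈde.te.plo.

5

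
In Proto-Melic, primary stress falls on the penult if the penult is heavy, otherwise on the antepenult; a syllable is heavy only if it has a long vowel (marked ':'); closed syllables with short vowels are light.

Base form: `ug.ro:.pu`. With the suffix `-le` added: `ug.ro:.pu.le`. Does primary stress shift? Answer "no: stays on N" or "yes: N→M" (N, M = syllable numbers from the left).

no: stays on 2

Base `ug.ro:.pu` (3 syllables):
  Weights: 1 ug L, 2 ro: H, 3 pu L.
  The penult (syllable 2, ro:) is heavy, so it takes stress.
  → primary stress on syllable 2.
Suffixed `ug.ro:.pu.le` (4 syllables):
  Weights: 2 ro: H, 3 pu L, 4 le L.
  The penult (syllable 3, pu) is light, so stress falls on the antepenult (syllable 2, ro:).
  → primary stress on syllable 2.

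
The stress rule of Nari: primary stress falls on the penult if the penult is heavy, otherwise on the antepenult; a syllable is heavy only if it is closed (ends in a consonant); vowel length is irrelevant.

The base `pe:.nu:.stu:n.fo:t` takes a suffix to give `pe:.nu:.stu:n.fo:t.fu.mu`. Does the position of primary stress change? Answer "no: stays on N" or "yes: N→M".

Base `pe:.nu:.stu:n.fo:t` (4 syllables):
  Weights: 2 nu: L, 3 stu:n H, 4 fo:t H.
  The penult (syllable 3, stu:n) is heavy, so it takes stress.
  → primary stress on syllable 3.
Suffixed `pe:.nu:.stu:n.fo:t.fu.mu` (6 syllables):
  Weights: 4 fo:t H, 5 fu L, 6 mu L.
  The penult (syllable 5, fu) is light, so stress falls on the antepenult (syllable 4, fo:t).
  → primary stress on syllable 4.

yes: 3→4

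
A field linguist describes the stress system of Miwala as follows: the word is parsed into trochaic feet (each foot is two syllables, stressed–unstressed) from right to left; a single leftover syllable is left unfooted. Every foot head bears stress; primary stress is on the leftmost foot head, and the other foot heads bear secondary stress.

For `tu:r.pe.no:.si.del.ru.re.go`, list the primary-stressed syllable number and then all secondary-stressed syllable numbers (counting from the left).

Parse right to left into trochaic (ˈσσ) feet: (ˈtu:r.pe) (ˈno:.si) (ˈdel.ru) (ˈre.go).
Foot heads (stressed positions): 1, 3, 5, 7.
End Rule Leftmost: primary stress on the leftmost head = syllable 1.
Secondary stress on 3, 5, 7: ˈtu:r.pe.ˌno:.si.ˌdel.ru.ˌre.go.

primary 1, secondary 3, 5, 7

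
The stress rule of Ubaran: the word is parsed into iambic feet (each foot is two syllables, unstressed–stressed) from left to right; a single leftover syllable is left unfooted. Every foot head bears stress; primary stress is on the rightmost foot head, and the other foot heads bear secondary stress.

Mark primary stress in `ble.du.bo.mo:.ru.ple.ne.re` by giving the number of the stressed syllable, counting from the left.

Parse left to right into iambic (σˈσ) feet: (ble.ˈdu) (bo.ˈmo:) (ru.ˈple) (ne.ˈre).
Foot heads (stressed positions): 2, 4, 6, 8.
End Rule Rightmost: primary stress on the rightmost head = syllable 8.
Primary stress: syllable 8 → ble.du.bo.mo:.ru.ple.ne.ˈre.

8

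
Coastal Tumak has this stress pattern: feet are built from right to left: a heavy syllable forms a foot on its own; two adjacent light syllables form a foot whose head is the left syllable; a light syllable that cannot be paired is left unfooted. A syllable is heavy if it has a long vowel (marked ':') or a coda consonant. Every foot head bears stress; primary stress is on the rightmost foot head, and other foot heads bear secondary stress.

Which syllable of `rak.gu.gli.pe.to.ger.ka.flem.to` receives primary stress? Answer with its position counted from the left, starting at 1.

8

Weights: 1 rak H, 2 gu L, 3 gli L, 4 pe L, 5 to L, 6 ger H, 7 ka L, 8 flem H, 9 to L.
Parse right to left (heavy = foot alone; LL = one foot; stranded L unfooted): (ˈrak) (ˈgu.gli) (ˈpe.to) (ˈger) ka (ˈflem) to.
Foot heads: 1, 2, 4, 6, 8.
Primary stress on the rightmost head = syllable 8.
Primary stress: syllable 8 → rak.gu.gli.pe.to.ger.ka.ˈflem.to.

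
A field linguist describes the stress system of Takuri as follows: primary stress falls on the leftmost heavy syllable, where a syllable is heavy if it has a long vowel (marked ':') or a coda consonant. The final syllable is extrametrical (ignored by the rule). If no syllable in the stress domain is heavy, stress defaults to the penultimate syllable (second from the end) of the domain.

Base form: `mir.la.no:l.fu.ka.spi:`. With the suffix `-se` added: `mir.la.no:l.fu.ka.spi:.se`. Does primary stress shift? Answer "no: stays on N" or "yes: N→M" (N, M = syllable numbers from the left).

Base `mir.la.no:l.fu.ka.spi:` (6 syllables):
  The final syllable (6, spi:) is extrametrical; the stress domain is syllables 1–5.
  Weights: 1 mir H, 2 la L, 3 no:l H, 4 fu L, 5 ka L.
  Heavy syllables in the domain: 1, 3. The leftmost is syllable 1 (mir).
  → primary stress on syllable 1.
Suffixed `mir.la.no:l.fu.ka.spi:.se` (7 syllables):
  The final syllable (7, se) is extrametrical; the stress domain is syllables 1–6.
  Weights: 1 mir H, 2 la L, 3 no:l H, 4 fu L, 5 ka L, 6 spi: H.
  Heavy syllables in the domain: 1, 3, 6. The leftmost is syllable 1 (mir).
  → primary stress on syllable 1.

no: stays on 1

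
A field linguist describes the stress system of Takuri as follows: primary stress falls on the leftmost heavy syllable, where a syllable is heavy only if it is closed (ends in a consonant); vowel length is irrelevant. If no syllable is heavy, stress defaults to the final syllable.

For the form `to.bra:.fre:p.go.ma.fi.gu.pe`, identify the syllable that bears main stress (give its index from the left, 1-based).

Weights: 1 to L, 2 bra: L, 3 fre:p H, 4 go L, 5 ma L, 6 fi L, 7 gu L, 8 pe L.
Heavy syllables in the domain: 3. The leftmost is syllable 3 (fre:p).
Primary stress: syllable 3 → to.bra:.ˈfre:p.go.ma.fi.gu.pe.

3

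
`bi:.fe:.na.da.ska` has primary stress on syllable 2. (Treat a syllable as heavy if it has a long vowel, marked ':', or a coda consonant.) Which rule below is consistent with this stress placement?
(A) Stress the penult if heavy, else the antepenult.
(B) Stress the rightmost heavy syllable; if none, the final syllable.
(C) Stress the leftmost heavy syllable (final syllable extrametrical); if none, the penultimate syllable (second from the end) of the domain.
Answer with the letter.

B

Rule A → syllable 3 (observed: 2).
Rule B → syllable 2 ✓.
Rule C → syllable 1 (observed: 2).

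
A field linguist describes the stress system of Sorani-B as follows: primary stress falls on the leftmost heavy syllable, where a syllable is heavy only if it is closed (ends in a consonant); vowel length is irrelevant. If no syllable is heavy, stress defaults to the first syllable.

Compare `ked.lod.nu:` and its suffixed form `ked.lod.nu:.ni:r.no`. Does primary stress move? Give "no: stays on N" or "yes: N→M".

Base `ked.lod.nu:` (3 syllables):
  Weights: 1 ked H, 2 lod H, 3 nu: L.
  Heavy syllables in the domain: 1, 2. The leftmost is syllable 1 (ked).
  → primary stress on syllable 1.
Suffixed `ked.lod.nu:.ni:r.no` (5 syllables):
  Weights: 1 ked H, 2 lod H, 3 nu: L, 4 ni:r H, 5 no L.
  Heavy syllables in the domain: 1, 2, 4. The leftmost is syllable 1 (ked).
  → primary stress on syllable 1.

no: stays on 1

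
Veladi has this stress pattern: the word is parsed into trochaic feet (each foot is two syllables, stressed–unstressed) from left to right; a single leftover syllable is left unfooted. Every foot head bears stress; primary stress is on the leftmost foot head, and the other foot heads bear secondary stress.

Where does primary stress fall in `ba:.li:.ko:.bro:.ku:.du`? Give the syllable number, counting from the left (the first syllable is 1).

Parse left to right into trochaic (ˈσσ) feet: (ˈba:.li:) (ˈko:.bro:) (ˈku:.du).
Foot heads (stressed positions): 1, 3, 5.
End Rule Leftmost: primary stress on the leftmost head = syllable 1.
Primary stress: syllable 1 → ˈba:.li:.ko:.bro:.ku:.du.

1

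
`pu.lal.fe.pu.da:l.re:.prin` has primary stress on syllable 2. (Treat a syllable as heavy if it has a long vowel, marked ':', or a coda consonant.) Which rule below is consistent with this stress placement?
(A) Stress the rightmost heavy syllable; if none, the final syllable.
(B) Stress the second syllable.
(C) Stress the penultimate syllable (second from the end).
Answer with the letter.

B

Rule A → syllable 7 (observed: 2).
Rule B → syllable 2 ✓.
Rule C → syllable 6 (observed: 2).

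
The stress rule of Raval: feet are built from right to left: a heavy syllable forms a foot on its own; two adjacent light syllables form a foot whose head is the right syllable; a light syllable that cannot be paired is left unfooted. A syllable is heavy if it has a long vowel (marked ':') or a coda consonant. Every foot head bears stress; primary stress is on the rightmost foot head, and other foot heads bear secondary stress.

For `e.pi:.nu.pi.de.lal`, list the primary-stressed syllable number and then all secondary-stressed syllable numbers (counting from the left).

primary 6, secondary 2, 5

Weights: 1 e L, 2 pi: H, 3 nu L, 4 pi L, 5 de L, 6 lal H.
Parse right to left (heavy = foot alone; LL = one foot; stranded L unfooted): e (ˈpi:) nu (pi.ˈde) (ˈlal).
Foot heads: 2, 5, 6.
Primary stress on the rightmost head = syllable 6.
Secondary stress on 2, 5: e.ˌpi:.nu.pi.ˌde.ˈlal.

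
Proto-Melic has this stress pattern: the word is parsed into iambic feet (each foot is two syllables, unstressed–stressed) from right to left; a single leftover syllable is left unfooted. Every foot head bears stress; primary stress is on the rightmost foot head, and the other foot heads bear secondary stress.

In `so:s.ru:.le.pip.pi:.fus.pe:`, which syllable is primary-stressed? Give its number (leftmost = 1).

Parse right to left into iambic (σˈσ) feet: so:s (ru:.ˈle) (pip.ˈpi:) (fus.ˈpe:). Syllable 1 is left unfooted.
Foot heads (stressed positions): 3, 5, 7.
End Rule Rightmost: primary stress on the rightmost head = syllable 7.
Primary stress: syllable 7 → so:s.ru:.le.pip.pi:.fus.ˈpe:.

7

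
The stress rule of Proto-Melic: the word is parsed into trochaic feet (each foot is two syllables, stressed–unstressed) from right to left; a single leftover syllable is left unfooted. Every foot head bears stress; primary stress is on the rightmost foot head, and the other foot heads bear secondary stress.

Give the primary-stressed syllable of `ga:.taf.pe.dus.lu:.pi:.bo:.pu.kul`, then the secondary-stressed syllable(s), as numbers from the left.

Parse right to left into trochaic (ˈσσ) feet: ga: (ˈtaf.pe) (ˈdus.lu:) (ˈpi:.bo:) (ˈpu.kul). Syllable 1 is left unfooted.
Foot heads (stressed positions): 2, 4, 6, 8.
End Rule Rightmost: primary stress on the rightmost head = syllable 8.
Secondary stress on 2, 4, 6: ga:.ˌtaf.pe.ˌdus.lu:.ˌpi:.bo:.ˈpu.kul.

primary 8, secondary 2, 4, 6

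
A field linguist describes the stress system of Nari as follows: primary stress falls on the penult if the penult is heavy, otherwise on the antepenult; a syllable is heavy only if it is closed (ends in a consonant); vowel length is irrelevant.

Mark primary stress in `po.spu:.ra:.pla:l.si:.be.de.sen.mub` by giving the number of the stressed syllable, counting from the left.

Weights: 7 de L, 8 sen H, 9 mub H.
The penult (syllable 8, sen) is heavy, so it takes stress.
Primary stress: syllable 8 → po.spu:.ra:.pla:l.si:.be.de.ˈsen.mub.

8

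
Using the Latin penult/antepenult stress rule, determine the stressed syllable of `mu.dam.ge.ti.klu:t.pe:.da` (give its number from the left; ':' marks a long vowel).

Classical Latin: stress the penult if heavy (long vowel or closed), else the antepenult.
Weights: 5 klu:t H, 6 pe: H, 7 da L.
The penult (syllable 6, pe:) is heavy, so it takes stress.
Stress on syllable 6: mu.dam.ge.ti.klu:t.ˈpe:.da.

6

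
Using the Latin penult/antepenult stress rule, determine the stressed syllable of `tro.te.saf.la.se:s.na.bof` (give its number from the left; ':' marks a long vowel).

Classical Latin: stress the penult if heavy (long vowel or closed), else the antepenult.
Weights: 5 se:s H, 6 na L, 7 bof H.
The penult (syllable 6, na) is light, so stress falls on the antepenult (syllable 5, se:s).
Stress on syllable 5: tro.te.saf.la.ˈse:s.na.bof.

5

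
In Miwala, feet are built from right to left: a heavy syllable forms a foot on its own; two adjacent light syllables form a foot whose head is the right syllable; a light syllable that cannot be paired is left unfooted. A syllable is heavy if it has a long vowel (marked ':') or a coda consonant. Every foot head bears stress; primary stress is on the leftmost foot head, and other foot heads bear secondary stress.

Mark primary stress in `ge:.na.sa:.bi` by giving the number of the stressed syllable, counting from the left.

Weights: 1 ge: H, 2 na L, 3 sa: H, 4 bi L.
Parse right to left (heavy = foot alone; LL = one foot; stranded L unfooted): (ˈge:) na (ˈsa:) bi.
Foot heads: 1, 3.
Primary stress on the leftmost head = syllable 1.
Primary stress: syllable 1 → ˈge:.na.sa:.bi.

1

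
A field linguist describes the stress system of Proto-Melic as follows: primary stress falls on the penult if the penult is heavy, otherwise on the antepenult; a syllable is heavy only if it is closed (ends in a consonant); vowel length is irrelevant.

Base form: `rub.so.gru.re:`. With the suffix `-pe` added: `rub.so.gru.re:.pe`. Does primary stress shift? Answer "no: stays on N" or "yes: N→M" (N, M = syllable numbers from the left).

Base `rub.so.gru.re:` (4 syllables):
  Weights: 2 so L, 3 gru L, 4 re: L.
  The penult (syllable 3, gru) is light, so stress falls on the antepenult (syllable 2, so).
  → primary stress on syllable 2.
Suffixed `rub.so.gru.re:.pe` (5 syllables):
  Weights: 3 gru L, 4 re: L, 5 pe L.
  The penult (syllable 4, re:) is light, so stress falls on the antepenult (syllable 3, gru).
  → primary stress on syllable 3.

yes: 2→3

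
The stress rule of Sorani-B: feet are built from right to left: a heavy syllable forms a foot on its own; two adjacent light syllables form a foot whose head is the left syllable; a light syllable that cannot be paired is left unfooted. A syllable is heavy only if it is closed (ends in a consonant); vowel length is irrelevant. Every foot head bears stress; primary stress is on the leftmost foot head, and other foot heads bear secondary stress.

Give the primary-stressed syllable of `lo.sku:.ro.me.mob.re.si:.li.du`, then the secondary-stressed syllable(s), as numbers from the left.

Weights: 1 lo L, 2 sku: L, 3 ro L, 4 me L, 5 mob H, 6 re L, 7 si: L, 8 li L, 9 du L.
Parse right to left (heavy = foot alone; LL = one foot; stranded L unfooted): (ˈlo.sku:) (ˈro.me) (ˈmob) (ˈre.si:) (ˈli.du).
Foot heads: 1, 3, 5, 6, 8.
Primary stress on the leftmost head = syllable 1.
Secondary stress on 3, 5, 6, 8: ˈlo.sku:.ˌro.me.ˌmob.ˌre.si:.ˌli.du.

primary 1, secondary 3, 5, 6, 8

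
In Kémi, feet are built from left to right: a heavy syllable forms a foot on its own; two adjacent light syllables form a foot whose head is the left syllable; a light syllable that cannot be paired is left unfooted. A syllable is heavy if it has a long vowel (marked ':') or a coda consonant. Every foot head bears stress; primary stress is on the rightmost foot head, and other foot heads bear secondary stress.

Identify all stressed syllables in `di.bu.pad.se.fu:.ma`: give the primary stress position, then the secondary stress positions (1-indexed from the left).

primary 5, secondary 1, 3

Weights: 1 di L, 2 bu L, 3 pad H, 4 se L, 5 fu: H, 6 ma L.
Parse left to right (heavy = foot alone; LL = one foot; stranded L unfooted): (ˈdi.bu) (ˈpad) se (ˈfu:) ma.
Foot heads: 1, 3, 5.
Primary stress on the rightmost head = syllable 5.
Secondary stress on 1, 3: ˌdi.bu.ˌpad.se.ˈfu:.ma.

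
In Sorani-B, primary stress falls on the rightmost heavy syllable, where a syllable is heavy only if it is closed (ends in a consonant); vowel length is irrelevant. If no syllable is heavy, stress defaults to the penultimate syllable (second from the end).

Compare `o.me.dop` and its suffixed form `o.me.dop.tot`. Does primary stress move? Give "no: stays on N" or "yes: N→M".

Base `o.me.dop` (3 syllables):
  Weights: 1 o L, 2 me L, 3 dop H.
  Heavy syllables in the domain: 3. The rightmost is syllable 3 (dop).
  → primary stress on syllable 3.
Suffixed `o.me.dop.tot` (4 syllables):
  Weights: 1 o L, 2 me L, 3 dop H, 4 tot H.
  Heavy syllables in the domain: 3, 4. The rightmost is syllable 4 (tot).
  → primary stress on syllable 4.

yes: 3→4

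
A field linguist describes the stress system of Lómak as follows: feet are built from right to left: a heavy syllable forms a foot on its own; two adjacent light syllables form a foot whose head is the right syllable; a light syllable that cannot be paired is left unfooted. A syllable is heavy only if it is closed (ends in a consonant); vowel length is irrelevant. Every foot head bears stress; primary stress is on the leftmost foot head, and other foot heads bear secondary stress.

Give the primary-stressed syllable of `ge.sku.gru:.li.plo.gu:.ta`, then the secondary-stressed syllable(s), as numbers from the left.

Weights: 1 ge L, 2 sku L, 3 gru: L, 4 li L, 5 plo L, 6 gu: L, 7 ta L.
Parse right to left (heavy = foot alone; LL = one foot; stranded L unfooted): ge (sku.ˈgru:) (li.ˈplo) (gu:.ˈta).
Foot heads: 3, 5, 7.
Primary stress on the leftmost head = syllable 3.
Secondary stress on 5, 7: ge.sku.ˈgru:.li.ˌplo.gu:.ˌta.

primary 3, secondary 5, 7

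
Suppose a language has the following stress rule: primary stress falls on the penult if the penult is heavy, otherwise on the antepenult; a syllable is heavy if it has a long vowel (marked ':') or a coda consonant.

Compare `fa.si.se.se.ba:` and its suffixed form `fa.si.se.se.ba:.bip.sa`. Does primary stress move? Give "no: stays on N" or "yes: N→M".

Base `fa.si.se.se.ba:` (5 syllables):
  Weights: 3 se L, 4 se L, 5 ba: H.
  The penult (syllable 4, se) is light, so stress falls on the antepenult (syllable 3, se).
  → primary stress on syllable 3.
Suffixed `fa.si.se.se.ba:.bip.sa` (7 syllables):
  Weights: 5 ba: H, 6 bip H, 7 sa L.
  The penult (syllable 6, bip) is heavy, so it takes stress.
  → primary stress on syllable 6.

yes: 3→6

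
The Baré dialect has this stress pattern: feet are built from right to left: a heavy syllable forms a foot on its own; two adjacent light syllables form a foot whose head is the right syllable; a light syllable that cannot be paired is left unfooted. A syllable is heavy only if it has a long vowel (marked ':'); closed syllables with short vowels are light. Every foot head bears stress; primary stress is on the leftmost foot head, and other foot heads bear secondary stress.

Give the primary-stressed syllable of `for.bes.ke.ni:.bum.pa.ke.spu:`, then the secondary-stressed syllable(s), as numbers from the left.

primary 3, secondary 4, 7, 8

Weights: 1 for L, 2 bes L, 3 ke L, 4 ni: H, 5 bum L, 6 pa L, 7 ke L, 8 spu: H.
Parse right to left (heavy = foot alone; LL = one foot; stranded L unfooted): for (bes.ˈke) (ˈni:) bum (pa.ˈke) (ˈspu:).
Foot heads: 3, 4, 7, 8.
Primary stress on the leftmost head = syllable 3.
Secondary stress on 4, 7, 8: for.bes.ˈke.ˌni:.bum.pa.ˌke.ˌspu:.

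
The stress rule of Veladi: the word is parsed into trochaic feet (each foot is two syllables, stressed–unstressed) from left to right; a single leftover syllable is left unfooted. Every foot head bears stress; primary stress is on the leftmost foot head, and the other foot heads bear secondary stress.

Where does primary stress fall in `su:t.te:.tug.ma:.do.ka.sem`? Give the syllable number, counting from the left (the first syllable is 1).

1

Parse left to right into trochaic (ˈσσ) feet: (ˈsu:t.te:) (ˈtug.ma:) (ˈdo.ka) sem. Syllable 7 is left unfooted.
Foot heads (stressed positions): 1, 3, 5.
End Rule Leftmost: primary stress on the leftmost head = syllable 1.
Primary stress: syllable 1 → ˈsu:t.te:.tug.ma:.do.ka.sem.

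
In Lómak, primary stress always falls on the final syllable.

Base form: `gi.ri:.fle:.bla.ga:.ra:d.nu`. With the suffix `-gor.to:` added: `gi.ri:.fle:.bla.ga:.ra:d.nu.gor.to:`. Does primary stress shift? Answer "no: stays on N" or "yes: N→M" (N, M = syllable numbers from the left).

yes: 7→9

Base `gi.ri:.fle:.bla.ga:.ra:d.nu` (7 syllables):
  The word has 7 syllables; the final syllable is syllable 7 (nu).
  → primary stress on syllable 7.
Suffixed `gi.ri:.fle:.bla.ga:.ra:d.nu.gor.to:` (9 syllables):
  The word has 9 syllables; the final syllable is syllable 9 (to:).
  → primary stress on syllable 9.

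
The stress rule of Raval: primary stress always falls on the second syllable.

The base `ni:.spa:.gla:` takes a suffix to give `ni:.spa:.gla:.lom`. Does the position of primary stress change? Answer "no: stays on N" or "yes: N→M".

no: stays on 2

Base `ni:.spa:.gla:` (3 syllables):
  The word has 3 syllables; the second syllable is syllable 2 (spa:).
  → primary stress on syllable 2.
Suffixed `ni:.spa:.gla:.lom` (4 syllables):
  The word has 4 syllables; the second syllable is syllable 2 (spa:).
  → primary stress on syllable 2.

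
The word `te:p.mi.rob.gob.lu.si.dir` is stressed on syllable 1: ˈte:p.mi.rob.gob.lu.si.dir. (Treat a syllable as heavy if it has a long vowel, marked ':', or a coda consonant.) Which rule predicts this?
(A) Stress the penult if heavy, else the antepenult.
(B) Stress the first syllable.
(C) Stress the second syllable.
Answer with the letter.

Rule A → syllable 5 (observed: 1).
Rule B → syllable 1 ✓.
Rule C → syllable 2 (observed: 1).

B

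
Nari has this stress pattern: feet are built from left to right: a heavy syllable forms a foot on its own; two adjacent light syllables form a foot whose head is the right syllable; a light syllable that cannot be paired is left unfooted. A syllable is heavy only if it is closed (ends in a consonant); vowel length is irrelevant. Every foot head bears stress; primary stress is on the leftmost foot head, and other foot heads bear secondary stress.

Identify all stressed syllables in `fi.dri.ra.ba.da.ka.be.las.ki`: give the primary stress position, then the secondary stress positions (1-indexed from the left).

primary 2, secondary 4, 6, 8

Weights: 1 fi L, 2 dri L, 3 ra L, 4 ba L, 5 da L, 6 ka L, 7 be L, 8 las H, 9 ki L.
Parse left to right (heavy = foot alone; LL = one foot; stranded L unfooted): (fi.ˈdri) (ra.ˈba) (da.ˈka) be (ˈlas) ki.
Foot heads: 2, 4, 6, 8.
Primary stress on the leftmost head = syllable 2.
Secondary stress on 4, 6, 8: fi.ˈdri.ra.ˌba.da.ˌka.be.ˌlas.ki.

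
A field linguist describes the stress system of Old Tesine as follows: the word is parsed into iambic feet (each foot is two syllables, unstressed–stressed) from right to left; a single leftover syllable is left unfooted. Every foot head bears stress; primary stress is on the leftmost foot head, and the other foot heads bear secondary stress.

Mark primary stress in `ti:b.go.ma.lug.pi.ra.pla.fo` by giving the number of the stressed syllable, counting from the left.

2

Parse right to left into iambic (σˈσ) feet: (ti:b.ˈgo) (ma.ˈlug) (pi.ˈra) (pla.ˈfo).
Foot heads (stressed positions): 2, 4, 6, 8.
End Rule Leftmost: primary stress on the leftmost head = syllable 2.
Primary stress: syllable 2 → ti:b.ˈgo.ma.lug.pi.ra.pla.fo.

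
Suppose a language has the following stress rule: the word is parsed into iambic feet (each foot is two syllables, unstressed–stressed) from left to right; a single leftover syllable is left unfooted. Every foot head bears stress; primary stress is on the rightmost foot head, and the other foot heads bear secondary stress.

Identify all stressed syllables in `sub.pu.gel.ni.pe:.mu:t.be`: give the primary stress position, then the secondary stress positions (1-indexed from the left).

Parse left to right into iambic (σˈσ) feet: (sub.ˈpu) (gel.ˈni) (pe:.ˈmu:t) be. Syllable 7 is left unfooted.
Foot heads (stressed positions): 2, 4, 6.
End Rule Rightmost: primary stress on the rightmost head = syllable 6.
Secondary stress on 2, 4: sub.ˌpu.gel.ˌni.pe:.ˈmu:t.be.

primary 6, secondary 2, 4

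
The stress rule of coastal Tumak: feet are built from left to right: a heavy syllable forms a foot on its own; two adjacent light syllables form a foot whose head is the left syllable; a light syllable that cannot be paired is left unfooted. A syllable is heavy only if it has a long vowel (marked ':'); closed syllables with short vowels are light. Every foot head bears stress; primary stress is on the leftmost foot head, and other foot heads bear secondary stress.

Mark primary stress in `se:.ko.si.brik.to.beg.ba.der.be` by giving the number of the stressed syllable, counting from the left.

1

Weights: 1 se: H, 2 ko L, 3 si L, 4 brik L, 5 to L, 6 beg L, 7 ba L, 8 der L, 9 be L.
Parse left to right (heavy = foot alone; LL = one foot; stranded L unfooted): (ˈse:) (ˈko.si) (ˈbrik.to) (ˈbeg.ba) (ˈder.be).
Foot heads: 1, 2, 4, 6, 8.
Primary stress on the leftmost head = syllable 1.
Primary stress: syllable 1 → ˈse:.ko.si.brik.to.beg.ba.der.be.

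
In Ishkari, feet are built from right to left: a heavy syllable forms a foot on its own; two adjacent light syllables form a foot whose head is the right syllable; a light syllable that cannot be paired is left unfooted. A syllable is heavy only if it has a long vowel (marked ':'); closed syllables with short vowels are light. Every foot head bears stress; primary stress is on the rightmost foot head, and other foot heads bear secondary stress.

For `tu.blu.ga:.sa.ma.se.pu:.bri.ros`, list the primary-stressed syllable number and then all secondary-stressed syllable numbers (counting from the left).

Weights: 1 tu L, 2 blu L, 3 ga: H, 4 sa L, 5 ma L, 6 se L, 7 pu: H, 8 bri L, 9 ros L.
Parse right to left (heavy = foot alone; LL = one foot; stranded L unfooted): (tu.ˈblu) (ˈga:) sa (ma.ˈse) (ˈpu:) (bri.ˈros).
Foot heads: 2, 3, 6, 7, 9.
Primary stress on the rightmost head = syllable 9.
Secondary stress on 2, 3, 6, 7: tu.ˌblu.ˌga:.sa.ma.ˌse.ˌpu:.bri.ˈros.

primary 9, secondary 2, 3, 6, 7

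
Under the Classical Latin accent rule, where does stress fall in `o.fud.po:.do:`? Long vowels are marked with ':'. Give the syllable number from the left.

3

Classical Latin: stress the penult if heavy (long vowel or closed), else the antepenult.
Weights: 2 fud H, 3 po: H, 4 do: H.
The penult (syllable 3, po:) is heavy, so it takes stress.
Stress on syllable 3: o.fud.ˈpo:.do:.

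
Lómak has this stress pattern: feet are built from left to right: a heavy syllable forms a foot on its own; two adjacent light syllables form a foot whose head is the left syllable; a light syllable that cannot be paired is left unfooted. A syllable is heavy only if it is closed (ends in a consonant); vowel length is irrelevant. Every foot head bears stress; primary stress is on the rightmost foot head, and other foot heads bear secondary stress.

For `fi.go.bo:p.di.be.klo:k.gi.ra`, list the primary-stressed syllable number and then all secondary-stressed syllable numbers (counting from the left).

Weights: 1 fi L, 2 go L, 3 bo:p H, 4 di L, 5 be L, 6 klo:k H, 7 gi L, 8 ra L.
Parse left to right (heavy = foot alone; LL = one foot; stranded L unfooted): (ˈfi.go) (ˈbo:p) (ˈdi.be) (ˈklo:k) (ˈgi.ra).
Foot heads: 1, 3, 4, 6, 7.
Primary stress on the rightmost head = syllable 7.
Secondary stress on 1, 3, 4, 6: ˌfi.go.ˌbo:p.ˌdi.be.ˌklo:k.ˈgi.ra.

primary 7, secondary 1, 3, 4, 6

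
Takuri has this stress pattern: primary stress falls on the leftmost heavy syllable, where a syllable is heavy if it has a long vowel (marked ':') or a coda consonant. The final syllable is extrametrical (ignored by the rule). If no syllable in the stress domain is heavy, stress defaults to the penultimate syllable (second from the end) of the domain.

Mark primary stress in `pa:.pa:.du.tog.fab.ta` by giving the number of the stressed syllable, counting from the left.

1

The final syllable (6, ta) is extrametrical; the stress domain is syllables 1–5.
Weights: 1 pa: H, 2 pa: H, 3 du L, 4 tog H, 5 fab H.
Heavy syllables in the domain: 1, 2, 4, 5. The leftmost is syllable 1 (pa:).
Primary stress: syllable 1 → ˈpa:.pa:.du.tog.fab.ta.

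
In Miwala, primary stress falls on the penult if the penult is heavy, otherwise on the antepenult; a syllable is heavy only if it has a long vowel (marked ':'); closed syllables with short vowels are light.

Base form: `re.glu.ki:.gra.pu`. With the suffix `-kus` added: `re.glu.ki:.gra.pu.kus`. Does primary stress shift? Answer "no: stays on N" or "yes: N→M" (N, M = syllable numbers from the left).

Base `re.glu.ki:.gra.pu` (5 syllables):
  Weights: 3 ki: H, 4 gra L, 5 pu L.
  The penult (syllable 4, gra) is light, so stress falls on the antepenult (syllable 3, ki:).
  → primary stress on syllable 3.
Suffixed `re.glu.ki:.gra.pu.kus` (6 syllables):
  Weights: 4 gra L, 5 pu L, 6 kus L.
  The penult (syllable 5, pu) is light, so stress falls on the antepenult (syllable 4, gra).
  → primary stress on syllable 4.

yes: 3→4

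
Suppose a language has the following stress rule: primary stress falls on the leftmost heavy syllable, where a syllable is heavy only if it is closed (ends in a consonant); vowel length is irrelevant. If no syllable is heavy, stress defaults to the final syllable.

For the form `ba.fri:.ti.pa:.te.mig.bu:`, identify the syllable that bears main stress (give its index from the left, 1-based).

Weights: 1 ba L, 2 fri: L, 3 ti L, 4 pa: L, 5 te L, 6 mig H, 7 bu: L.
Heavy syllables in the domain: 6. The leftmost is syllable 6 (mig).
Primary stress: syllable 6 → ba.fri:.ti.pa:.te.ˈmig.bu:.

6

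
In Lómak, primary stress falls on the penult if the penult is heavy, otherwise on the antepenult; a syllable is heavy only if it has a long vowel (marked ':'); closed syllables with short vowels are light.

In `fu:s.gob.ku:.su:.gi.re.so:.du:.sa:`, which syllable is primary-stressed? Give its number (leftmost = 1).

8

Weights: 7 so: H, 8 du: H, 9 sa: H.
The penult (syllable 8, du:) is heavy, so it takes stress.
Primary stress: syllable 8 → fu:s.gob.ku:.su:.gi.re.so:.ˈdu:.sa:.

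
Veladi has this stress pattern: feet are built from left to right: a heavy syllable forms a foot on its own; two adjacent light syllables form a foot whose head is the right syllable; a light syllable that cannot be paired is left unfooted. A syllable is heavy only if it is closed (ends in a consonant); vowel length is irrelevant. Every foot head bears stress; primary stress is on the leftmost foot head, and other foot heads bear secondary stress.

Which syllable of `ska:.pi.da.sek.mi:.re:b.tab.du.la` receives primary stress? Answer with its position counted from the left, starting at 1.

Weights: 1 ska: L, 2 pi L, 3 da L, 4 sek H, 5 mi: L, 6 re:b H, 7 tab H, 8 du L, 9 la L.
Parse left to right (heavy = foot alone; LL = one foot; stranded L unfooted): (ska:.ˈpi) da (ˈsek) mi: (ˈre:b) (ˈtab) (du.ˈla).
Foot heads: 2, 4, 6, 7, 9.
Primary stress on the leftmost head = syllable 2.
Primary stress: syllable 2 → ska:.ˈpi.da.sek.mi:.re:b.tab.du.la.

2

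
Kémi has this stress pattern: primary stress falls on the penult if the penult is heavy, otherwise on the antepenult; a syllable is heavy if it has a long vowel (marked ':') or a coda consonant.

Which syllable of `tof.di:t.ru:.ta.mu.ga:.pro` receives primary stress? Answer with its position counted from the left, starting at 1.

6

Weights: 5 mu L, 6 ga: H, 7 pro L.
The penult (syllable 6, ga:) is heavy, so it takes stress.
Primary stress: syllable 6 → tof.di:t.ru:.ta.mu.ˈga:.pro.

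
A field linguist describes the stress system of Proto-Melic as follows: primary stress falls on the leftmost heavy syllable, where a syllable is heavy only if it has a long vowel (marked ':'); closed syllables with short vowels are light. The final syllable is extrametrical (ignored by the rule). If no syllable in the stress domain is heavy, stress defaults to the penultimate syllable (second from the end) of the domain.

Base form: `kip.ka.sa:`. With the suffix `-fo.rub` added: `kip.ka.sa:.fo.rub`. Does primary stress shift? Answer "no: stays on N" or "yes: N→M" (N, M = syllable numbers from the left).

yes: 1→3

Base `kip.ka.sa:` (3 syllables):
  The final syllable (3, sa:) is extrametrical; the stress domain is syllables 1–2.
  Weights: 1 kip L, 2 ka L.
  No heavy syllable in the domain; default to the penultimate syllable (second from the end) of the domain = syllable 1.
  → primary stress on syllable 1.
Suffixed `kip.ka.sa:.fo.rub` (5 syllables):
  The final syllable (5, rub) is extrametrical; the stress domain is syllables 1–4.
  Weights: 1 kip L, 2 ka L, 3 sa: H, 4 fo L.
  Heavy syllables in the domain: 3. The leftmost is syllable 3 (sa:).
  → primary stress on syllable 3.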